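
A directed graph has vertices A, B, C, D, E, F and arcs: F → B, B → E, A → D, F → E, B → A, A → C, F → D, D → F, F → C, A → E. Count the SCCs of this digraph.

3

{A, B, D, F} are all mutually reachable — one SCC of size 4.
{E} is an SCC by itself.
{C} is an SCC by itself.
That gives 3 strongly connected components.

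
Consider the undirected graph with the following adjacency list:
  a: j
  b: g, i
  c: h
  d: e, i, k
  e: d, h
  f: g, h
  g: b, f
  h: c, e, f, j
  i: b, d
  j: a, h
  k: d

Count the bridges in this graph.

The edges on the cycle f-g-b-i-d-e-h-f are not bridges since each lies on that cycle.
But removing k-d disconnects k from d; removing h-j disconnects h from j; removing c-h disconnects c from h; removing a-j disconnects a from j — these are bridges.
That makes 4 bridges.

4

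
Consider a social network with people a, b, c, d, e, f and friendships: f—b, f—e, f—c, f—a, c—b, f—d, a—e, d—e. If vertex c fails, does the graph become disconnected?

Deleting c leaves 1 component (was 1) (its neighbors b, f remain connected to each other), so c is not a cut vertex.

No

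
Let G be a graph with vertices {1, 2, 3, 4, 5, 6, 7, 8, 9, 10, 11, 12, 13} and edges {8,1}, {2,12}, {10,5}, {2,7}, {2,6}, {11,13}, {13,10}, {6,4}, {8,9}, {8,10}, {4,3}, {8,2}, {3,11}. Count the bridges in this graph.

5

The edges on the cycle 8-2-6-4-3-11-13-10-8 are not bridges since each lies on that cycle.
But removing 8-1 disconnects 8 from 1; removing 5-10 disconnects 5 from 10; removing 2-12 disconnects 2 from 12; removing 7-2 disconnects 7 from 2 — these are bridges.
In total 5 edges are bridges.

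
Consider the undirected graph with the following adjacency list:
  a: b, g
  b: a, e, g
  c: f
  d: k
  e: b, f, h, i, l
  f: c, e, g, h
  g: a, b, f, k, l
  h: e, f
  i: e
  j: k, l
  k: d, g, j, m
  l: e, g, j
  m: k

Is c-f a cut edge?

Removing c-f leaves no path between c and f: the component count goes from 1 to 2. So it is a bridge.

Yes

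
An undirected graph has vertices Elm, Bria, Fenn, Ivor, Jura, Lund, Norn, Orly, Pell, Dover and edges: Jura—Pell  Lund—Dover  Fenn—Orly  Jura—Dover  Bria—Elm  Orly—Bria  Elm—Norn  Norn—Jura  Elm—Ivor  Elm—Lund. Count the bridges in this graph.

5

The edges on the cycle Elm-Norn-Jura-Dover-Lund-Elm are not bridges since each lies on that cycle.
But removing Fenn—Orly disconnects Fenn from Orly; removing Jura—Pell disconnects Jura from Pell; removing Ivor—Elm disconnects Ivor from Elm; removing Bria—Orly disconnects Bria from Orly — these are bridges.
In total 5 edges are bridges.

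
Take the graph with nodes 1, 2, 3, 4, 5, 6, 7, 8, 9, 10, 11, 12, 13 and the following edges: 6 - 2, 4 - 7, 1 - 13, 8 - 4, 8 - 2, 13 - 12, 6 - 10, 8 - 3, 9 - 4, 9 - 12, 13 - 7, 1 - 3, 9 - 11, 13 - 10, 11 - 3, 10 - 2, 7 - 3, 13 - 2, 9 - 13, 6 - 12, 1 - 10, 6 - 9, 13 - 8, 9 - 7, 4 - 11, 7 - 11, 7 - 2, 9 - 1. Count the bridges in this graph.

The edges on the cycle 9-1-3-7-9 are not bridges since each lies on that cycle.
Every edge lies on some cycle, so there are no bridges.

0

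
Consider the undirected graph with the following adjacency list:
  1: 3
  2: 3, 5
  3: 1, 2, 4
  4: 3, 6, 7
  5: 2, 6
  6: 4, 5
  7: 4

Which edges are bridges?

The edges on the cycle 2-3-4-6-5-2 are not bridges since each lies on that cycle.
But removing 3-1 disconnects 3 from 1; removing 4-7 disconnects 4 from 7 — these are bridges.

1-3, 4-7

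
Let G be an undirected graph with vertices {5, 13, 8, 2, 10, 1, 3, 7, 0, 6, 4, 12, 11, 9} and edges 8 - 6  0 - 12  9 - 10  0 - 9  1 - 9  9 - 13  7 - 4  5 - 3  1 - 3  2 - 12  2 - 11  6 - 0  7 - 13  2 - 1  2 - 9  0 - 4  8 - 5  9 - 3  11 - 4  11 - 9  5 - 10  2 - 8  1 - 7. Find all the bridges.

none

The edges on the cycle 2-8-5-10-9-1-2 are not bridges since each lies on that cycle.
Every edge lies on some cycle, so there are no bridges.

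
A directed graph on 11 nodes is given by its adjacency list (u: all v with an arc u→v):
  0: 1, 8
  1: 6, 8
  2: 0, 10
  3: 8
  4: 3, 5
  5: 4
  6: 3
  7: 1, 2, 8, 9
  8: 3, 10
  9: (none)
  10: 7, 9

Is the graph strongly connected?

No

There is no directed path from 9 to 7, so the graph is not strongly connected.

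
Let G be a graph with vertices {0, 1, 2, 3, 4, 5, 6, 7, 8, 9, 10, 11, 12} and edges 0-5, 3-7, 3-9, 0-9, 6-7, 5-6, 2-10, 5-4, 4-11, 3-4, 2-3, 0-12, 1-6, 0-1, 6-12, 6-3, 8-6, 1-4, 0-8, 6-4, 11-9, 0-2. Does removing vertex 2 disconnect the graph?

Yes

Deleting 2 raises the number of components from 1 to 2, so 2 is a cut vertex.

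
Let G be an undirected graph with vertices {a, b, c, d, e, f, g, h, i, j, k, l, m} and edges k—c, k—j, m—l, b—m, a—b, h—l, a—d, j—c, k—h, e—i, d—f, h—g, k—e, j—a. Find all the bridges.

The edges on the cycle k-j-a-b-m-l-h-k are not bridges since each lies on that cycle.
But removing d—a disconnects d from a; removing h—g disconnects h from g; removing k—e disconnects k from e; removing d—f disconnects d from f — these are bridges.
In total 5 edges are bridges.

a-d, d-f, e-i, e-k, g-h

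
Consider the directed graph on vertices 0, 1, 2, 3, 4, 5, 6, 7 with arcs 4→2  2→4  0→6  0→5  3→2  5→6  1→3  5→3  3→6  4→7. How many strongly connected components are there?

{2, 4} are all mutually reachable — one SCC of size 2.
{0} is an SCC by itself.
{5} is an SCC by itself.
{7} is an SCC by itself.
{6} is an SCC by itself.
(and 2 more singleton SCCs)
That gives 7 strongly connected components.

7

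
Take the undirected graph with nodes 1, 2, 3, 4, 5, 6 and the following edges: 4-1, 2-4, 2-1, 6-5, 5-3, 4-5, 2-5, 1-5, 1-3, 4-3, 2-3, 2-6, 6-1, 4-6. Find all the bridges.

none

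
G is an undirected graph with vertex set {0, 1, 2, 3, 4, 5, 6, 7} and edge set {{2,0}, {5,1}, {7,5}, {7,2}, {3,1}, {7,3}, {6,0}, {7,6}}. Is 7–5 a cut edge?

After removing 7–5, the path 7-3-1-5 still connects them, so the edge is not a bridge.

No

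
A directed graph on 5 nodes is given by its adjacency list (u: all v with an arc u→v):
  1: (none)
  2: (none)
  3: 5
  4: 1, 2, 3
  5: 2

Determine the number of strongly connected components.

{4} is an SCC by itself.
{2} is an SCC by itself.
{3} is an SCC by itself.
{1} is an SCC by itself.
{5} is an SCC by itself.
That gives 5 strongly connected components.

5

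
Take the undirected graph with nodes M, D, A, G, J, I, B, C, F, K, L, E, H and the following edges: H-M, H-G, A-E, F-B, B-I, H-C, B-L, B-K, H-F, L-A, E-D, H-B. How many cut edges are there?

The edges on the cycle H-F-B-H are not bridges since each lies on that cycle.
But removing L-A disconnects L from A; removing H-M disconnects H from M; removing B-K disconnects B from K; removing E-D disconnects E from D — these are bridges.
In total 9 edges are bridges.

9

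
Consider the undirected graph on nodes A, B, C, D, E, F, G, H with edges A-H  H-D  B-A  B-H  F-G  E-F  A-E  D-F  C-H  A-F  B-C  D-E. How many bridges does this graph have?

1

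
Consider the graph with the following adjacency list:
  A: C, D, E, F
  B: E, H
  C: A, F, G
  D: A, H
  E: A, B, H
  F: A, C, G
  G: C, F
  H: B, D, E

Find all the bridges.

none

The edges on the cycle E-B-H-E are not bridges since each lies on that cycle.
Every edge lies on some cycle, so there are no bridges.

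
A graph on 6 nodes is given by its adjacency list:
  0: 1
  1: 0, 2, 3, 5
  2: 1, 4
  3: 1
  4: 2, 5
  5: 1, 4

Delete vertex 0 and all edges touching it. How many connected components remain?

With 0 gone, the remaining components are: {1, 2, 3, 4, 5}.
That is 1 component.

1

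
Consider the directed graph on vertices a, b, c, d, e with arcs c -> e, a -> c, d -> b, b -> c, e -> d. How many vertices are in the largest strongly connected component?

4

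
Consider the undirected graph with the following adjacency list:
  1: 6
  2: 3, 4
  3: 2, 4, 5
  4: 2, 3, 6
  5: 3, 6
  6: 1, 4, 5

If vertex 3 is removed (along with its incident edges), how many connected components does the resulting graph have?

1

With 3 gone, the remaining components are: {1, 2, 4, 5, 6}.
That is 1 component.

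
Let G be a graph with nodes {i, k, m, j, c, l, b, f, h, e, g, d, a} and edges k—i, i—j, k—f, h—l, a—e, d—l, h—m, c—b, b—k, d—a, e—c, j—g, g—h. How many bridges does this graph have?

2

The edges on the cycle d-a-e-c-b-k-i-j-g-h-l-d are not bridges since each lies on that cycle.
But removing f—k disconnects f from k; removing h—m disconnects h from m — these are bridges.
That makes 2 bridges.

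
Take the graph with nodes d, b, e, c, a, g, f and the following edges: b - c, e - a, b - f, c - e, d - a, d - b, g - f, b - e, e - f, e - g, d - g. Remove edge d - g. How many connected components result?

d and g are still connected via d-b-e-g, so the component count stays at 1.

1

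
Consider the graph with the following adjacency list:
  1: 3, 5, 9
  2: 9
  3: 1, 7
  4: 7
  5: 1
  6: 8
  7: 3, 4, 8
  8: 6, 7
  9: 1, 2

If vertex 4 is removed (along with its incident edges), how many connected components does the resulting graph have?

1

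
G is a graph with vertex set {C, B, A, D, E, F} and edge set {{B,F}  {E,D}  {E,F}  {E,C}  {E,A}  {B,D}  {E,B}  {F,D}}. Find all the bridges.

A-E, C-E

The edges on the cycle E-B-D-F-E are not bridges since each lies on that cycle.
But removing E–A disconnects E from A; removing E–C disconnects E from C — these are bridges.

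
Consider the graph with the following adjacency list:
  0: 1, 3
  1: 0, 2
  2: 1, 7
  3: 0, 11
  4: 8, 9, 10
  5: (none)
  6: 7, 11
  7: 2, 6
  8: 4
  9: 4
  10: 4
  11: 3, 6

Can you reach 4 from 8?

Yes

From 8 we can reach 4, 8, 9, 10, which includes 4.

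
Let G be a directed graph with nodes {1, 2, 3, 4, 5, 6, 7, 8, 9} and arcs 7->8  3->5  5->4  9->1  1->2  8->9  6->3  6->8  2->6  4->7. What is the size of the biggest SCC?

{1, 2, 3, 4, 5, 6, 7, 8, 9} are all mutually reachable — one SCC of size 9.
The largest has 9 vertices.

9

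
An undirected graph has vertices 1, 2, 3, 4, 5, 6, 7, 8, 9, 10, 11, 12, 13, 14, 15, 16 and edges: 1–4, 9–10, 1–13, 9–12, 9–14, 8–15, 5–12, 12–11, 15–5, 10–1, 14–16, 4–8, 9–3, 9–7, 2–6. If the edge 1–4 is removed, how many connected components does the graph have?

2

1 and 4 are still connected via 1-10-9-12-5-15-8-4, so the component count stays at 2.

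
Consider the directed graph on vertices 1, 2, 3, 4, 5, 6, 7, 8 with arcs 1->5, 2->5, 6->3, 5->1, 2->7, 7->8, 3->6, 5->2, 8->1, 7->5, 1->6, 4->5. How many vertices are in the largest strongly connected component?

5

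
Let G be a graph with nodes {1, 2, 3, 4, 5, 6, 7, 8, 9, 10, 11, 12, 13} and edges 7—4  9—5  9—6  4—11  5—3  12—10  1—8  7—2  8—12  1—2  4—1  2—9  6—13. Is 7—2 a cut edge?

No

After removing 7—2, the path 7-4-1-2 still connects them, so the edge is not a bridge.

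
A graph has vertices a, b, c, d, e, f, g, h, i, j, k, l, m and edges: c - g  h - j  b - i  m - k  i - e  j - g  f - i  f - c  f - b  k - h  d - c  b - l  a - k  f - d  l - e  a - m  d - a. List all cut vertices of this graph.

f

Removing f increases the component count from 1 to 2, so f is a cut vertex.
By contrast removing l leaves 1 component; it is not a cut vertex. No other vertex is a cut vertex either.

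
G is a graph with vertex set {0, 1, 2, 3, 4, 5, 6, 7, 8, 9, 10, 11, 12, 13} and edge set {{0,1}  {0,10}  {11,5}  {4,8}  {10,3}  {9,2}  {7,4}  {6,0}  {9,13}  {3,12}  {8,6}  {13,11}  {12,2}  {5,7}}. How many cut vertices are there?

1

Removing 0 increases the component count from 1 to 2, so 0 is a cut vertex.
By contrast removing 1 leaves 1 component; it is not a cut vertex. No other vertex is a cut vertex either.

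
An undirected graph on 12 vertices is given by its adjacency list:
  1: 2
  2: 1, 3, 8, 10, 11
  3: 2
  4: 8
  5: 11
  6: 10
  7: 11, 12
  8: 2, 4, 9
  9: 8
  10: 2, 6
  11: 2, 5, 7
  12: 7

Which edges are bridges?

1-2, 10-2, 10-6, 11-2, 11-5, 11-7, 12-7, 2-3, 2-8, 4-8, 8-9

removing 2-3 disconnects 2 from 3; removing 11-7 disconnects 11 from 7; removing 2-8 disconnects 2 from 8; removing 8-9 disconnects 8 from 9 — these are bridges.
In total 11 edges are bridges.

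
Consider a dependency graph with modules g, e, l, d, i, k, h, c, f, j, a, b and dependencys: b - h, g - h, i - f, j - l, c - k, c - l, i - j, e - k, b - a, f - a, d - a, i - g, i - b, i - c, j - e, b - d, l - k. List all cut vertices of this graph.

Removing i increases the component count from 1 to 2, so i is a cut vertex.
By contrast removing e leaves 1 component; it is not a cut vertex. No other vertex is a cut vertex either.

i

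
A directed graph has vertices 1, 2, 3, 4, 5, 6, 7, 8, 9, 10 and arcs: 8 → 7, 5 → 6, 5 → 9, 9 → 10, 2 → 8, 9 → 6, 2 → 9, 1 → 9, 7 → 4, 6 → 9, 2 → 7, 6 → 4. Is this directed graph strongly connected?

No

There is no directed path from 1 to 8, so the graph is not strongly connected.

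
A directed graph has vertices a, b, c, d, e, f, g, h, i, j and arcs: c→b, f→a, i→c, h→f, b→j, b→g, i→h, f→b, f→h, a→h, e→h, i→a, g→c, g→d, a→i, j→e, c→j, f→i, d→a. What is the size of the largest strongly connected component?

10

{a, b, c, d, e, f, g, h, i, j} are all mutually reachable — one SCC of size 10.
The largest has 10 vertices.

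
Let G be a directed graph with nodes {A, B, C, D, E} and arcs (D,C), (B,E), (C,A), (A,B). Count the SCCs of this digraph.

5

{D} is an SCC by itself.
{E} is an SCC by itself.
{C} is an SCC by itself.
{A} is an SCC by itself.
{B} is an SCC by itself.
That gives 5 strongly connected components.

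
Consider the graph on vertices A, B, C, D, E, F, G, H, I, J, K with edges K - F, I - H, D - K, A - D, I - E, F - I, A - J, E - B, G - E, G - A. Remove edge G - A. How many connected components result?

G and A are still connected via G-E-I-F-K-D-A, so the component count stays at 2.

2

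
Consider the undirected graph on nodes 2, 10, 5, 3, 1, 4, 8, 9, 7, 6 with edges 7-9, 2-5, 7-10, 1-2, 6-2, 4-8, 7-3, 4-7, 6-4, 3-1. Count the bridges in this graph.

The edges on the cycle 6-4-7-3-1-2-6 are not bridges since each lies on that cycle.
But removing 2-5 disconnects 2 from 5; removing 8-4 disconnects 8 from 4; removing 7-10 disconnects 7 from 10; removing 9-7 disconnects 9 from 7 — these are bridges.
That makes 4 bridges.

4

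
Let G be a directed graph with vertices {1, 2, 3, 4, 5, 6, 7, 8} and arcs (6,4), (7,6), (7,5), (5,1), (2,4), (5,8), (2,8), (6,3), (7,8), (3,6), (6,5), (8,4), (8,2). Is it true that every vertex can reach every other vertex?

There is no directed path from 2 to 7, so the graph is not strongly connected.

No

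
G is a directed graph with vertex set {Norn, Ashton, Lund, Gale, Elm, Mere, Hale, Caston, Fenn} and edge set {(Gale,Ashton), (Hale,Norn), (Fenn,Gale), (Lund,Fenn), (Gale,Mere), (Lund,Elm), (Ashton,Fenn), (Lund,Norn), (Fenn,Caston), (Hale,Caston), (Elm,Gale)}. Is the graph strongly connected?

No

There is no directed path from Hale to Mere, so the graph is not strongly connected.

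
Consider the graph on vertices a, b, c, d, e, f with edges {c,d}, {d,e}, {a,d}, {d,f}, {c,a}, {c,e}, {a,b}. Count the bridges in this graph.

2

The edges on the cycle c-a-d-e-c are not bridges since each lies on that cycle.
But removing f—d disconnects f from d; removing b—a disconnects b from a — these are bridges.
That makes 2 bridges.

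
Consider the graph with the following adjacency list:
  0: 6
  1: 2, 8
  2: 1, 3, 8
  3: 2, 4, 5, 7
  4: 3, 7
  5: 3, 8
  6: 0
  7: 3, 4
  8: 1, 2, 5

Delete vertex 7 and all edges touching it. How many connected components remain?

With 7 gone, the remaining components are: {0, 6}; {1, 2, 3, 4, 5, 8}.
That is 2 components.

2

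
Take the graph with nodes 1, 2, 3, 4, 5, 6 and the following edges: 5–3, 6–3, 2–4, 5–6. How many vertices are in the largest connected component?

3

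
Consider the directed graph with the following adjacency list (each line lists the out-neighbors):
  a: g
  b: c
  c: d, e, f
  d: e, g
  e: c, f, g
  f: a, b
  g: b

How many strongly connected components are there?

1

{a, b, c, d, e, f, g} are all mutually reachable — one SCC of size 7.
That gives 1 strongly connected component.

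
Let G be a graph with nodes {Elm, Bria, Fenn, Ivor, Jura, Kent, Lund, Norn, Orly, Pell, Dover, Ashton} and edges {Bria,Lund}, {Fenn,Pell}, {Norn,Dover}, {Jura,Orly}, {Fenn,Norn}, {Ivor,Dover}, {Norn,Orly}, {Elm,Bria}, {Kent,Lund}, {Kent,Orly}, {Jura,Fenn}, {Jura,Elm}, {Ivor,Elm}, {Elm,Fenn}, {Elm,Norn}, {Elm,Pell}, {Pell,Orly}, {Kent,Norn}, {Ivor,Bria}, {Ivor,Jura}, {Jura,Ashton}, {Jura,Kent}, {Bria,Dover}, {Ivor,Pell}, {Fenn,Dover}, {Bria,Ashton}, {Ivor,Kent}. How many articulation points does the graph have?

Removing Dover, for instance, still leaves 1 component. No single vertex removal increases the component count — the graph has no articulation points.

0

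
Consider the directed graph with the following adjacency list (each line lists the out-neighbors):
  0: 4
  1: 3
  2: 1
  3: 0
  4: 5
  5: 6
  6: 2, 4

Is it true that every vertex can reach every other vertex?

From 2 we can reach every vertex (0, 1, 2, 3, 4, 5, 6), and every vertex can reach 2 (0, 1, 2, 3, 4, 5, 6). So the whole graph is one strongly connected component.

Yes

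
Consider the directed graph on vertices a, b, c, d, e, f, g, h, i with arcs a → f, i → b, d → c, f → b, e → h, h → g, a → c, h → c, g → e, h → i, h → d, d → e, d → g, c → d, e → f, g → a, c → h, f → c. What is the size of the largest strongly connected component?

{a, c, d, e, f, g, h} are all mutually reachable — one SCC of size 7.
{b} is an SCC by itself.
{i} is an SCC by itself.
The largest has 7 vertices.

7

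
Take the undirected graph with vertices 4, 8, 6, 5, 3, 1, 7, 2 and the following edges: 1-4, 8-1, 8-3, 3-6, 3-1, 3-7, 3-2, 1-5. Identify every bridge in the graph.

The edges on the cycle 8-3-1-8 are not bridges since each lies on that cycle.
But removing 3-6 disconnects 3 from 6; removing 1-4 disconnects 1 from 4; removing 1-5 disconnects 1 from 5; removing 3-2 disconnects 3 from 2 — these are bridges.
In total 5 edges are bridges.

1-4, 1-5, 2-3, 3-6, 3-7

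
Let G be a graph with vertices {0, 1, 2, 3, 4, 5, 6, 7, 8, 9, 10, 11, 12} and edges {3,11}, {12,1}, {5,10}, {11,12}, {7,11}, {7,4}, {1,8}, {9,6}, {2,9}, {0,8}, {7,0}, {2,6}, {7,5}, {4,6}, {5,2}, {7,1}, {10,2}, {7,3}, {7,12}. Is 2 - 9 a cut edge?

After removing 2 - 9, the path 2-6-9 still connects them, so the edge is not a bridge.

No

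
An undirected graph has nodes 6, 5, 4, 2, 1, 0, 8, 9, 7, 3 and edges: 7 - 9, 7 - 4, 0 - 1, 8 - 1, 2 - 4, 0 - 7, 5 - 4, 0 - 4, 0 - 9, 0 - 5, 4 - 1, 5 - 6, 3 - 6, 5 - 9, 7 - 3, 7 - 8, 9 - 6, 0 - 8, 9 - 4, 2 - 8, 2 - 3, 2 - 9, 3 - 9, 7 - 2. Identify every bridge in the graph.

none

The edges on the cycle 0-7-2-3-6-5-0 are not bridges since each lies on that cycle.
Every edge lies on some cycle, so there are no bridges.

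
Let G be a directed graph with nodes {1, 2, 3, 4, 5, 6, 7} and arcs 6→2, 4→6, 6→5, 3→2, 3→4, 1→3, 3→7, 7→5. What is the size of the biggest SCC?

{6} is an SCC by itself.
{2} is an SCC by itself.
{3} is an SCC by itself.
{1} is an SCC by itself.
{4} is an SCC by itself.
(and 2 more singleton SCCs)
The largest has 1 vertex.

1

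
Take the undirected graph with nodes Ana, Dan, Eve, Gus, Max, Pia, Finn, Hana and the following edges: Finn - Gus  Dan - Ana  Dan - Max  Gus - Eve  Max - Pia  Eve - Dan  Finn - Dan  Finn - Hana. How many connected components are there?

Starting from Ana we can reach Ana, Dan, Eve, Gus, Max, Pia, Finn, Hana. That is one component of size 8.
Total: 1 component.

1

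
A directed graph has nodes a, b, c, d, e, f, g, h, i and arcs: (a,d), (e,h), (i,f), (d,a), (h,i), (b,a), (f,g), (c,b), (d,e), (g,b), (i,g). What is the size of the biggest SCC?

8

{a, b, d, e, f, g, h, i} are all mutually reachable — one SCC of size 8.
{c} is an SCC by itself.
The largest has 8 vertices.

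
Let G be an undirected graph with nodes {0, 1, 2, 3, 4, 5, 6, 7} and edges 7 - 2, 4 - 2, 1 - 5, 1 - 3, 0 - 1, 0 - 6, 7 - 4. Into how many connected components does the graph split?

Starting from 2 we can reach 2, 4, 7. That is one component of size 3.
Starting from 0 we can reach 0, 1, 3, 5, 6. That is one component of size 5.
Total: 2 components.

2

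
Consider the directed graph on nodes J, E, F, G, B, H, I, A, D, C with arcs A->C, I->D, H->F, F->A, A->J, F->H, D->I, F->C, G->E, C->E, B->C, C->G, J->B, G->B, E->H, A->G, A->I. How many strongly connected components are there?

2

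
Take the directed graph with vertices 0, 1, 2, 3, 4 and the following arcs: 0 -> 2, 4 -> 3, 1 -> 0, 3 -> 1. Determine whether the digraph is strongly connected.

No

There is no directed path from 3 to 4, so the graph is not strongly connected.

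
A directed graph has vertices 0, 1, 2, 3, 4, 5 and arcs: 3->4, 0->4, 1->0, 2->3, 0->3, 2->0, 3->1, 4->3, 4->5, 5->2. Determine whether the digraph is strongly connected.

From 5 we can reach every vertex (0, 1, 2, 3, 4, 5), and every vertex can reach 5 (0, 1, 2, 3, 4, 5). So the whole graph is one strongly connected component.

Yes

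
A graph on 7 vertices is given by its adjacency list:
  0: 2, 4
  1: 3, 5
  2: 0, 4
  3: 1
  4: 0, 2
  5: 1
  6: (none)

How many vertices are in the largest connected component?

6 is isolated — a component by itself.
Starting from 1 we can reach 1, 3, 5. That is one component of size 3.
Starting from 0 we can reach 0, 2, 4. That is one component of size 3.
The largest has 3 vertices.

3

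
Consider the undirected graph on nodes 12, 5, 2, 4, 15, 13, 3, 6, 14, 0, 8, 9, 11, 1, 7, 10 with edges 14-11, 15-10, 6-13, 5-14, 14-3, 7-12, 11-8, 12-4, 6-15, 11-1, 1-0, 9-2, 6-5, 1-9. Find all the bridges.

0-1, 1-11, 1-9, 10-15, 11-14, 11-8, 12-4, 12-7, 13-6, 14-3, 14-5, 15-6, 2-9, 5-6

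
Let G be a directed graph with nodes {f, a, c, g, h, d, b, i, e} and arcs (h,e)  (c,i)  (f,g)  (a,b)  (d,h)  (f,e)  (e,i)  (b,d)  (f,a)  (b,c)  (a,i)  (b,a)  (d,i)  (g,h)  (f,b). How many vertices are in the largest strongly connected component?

2

{a, b} are all mutually reachable — one SCC of size 2.
{e} is an SCC by itself.
{f} is an SCC by itself.
{c} is an SCC by itself.
{h} is an SCC by itself.
(and 3 more singleton SCCs)
The largest has 2 vertices.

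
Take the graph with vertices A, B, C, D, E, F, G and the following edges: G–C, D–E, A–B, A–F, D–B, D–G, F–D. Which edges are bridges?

The edges on the cycle A-F-D-B-A are not bridges since each lies on that cycle.
But removing D–E disconnects D from E; removing G–C disconnects G from C; removing D–G disconnects D from G — these are bridges.

C-G, D-E, D-G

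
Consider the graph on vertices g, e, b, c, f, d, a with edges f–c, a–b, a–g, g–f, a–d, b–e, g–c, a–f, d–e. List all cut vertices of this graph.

Removing a increases the component count from 1 to 2, so a is a cut vertex.
By contrast removing b leaves 1 component; it is not a cut vertex. No other vertex is a cut vertex either.

a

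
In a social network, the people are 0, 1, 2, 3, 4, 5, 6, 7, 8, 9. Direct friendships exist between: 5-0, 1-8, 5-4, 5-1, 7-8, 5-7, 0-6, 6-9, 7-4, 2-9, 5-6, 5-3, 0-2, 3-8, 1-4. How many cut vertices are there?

Removing 5 increases the component count from 1 to 2, so 5 is a cut vertex.
By contrast removing 1 leaves 1 component; it is not a cut vertex. No other vertex is a cut vertex either.

1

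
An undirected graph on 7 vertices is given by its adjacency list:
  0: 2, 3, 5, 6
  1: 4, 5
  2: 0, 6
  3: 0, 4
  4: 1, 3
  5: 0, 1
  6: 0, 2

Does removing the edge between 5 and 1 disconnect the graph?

No

After removing 5-1, the path 5-0-3-4-1 still connects them, so the edge is not a bridge.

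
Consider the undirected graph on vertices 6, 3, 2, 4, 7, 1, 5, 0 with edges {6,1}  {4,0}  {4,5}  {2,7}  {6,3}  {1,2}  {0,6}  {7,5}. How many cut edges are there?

The edges on the cycle 4-0-6-1-2-7-5-4 are not bridges since each lies on that cycle.
But removing 6-3 disconnects 6 from 3 — this is a bridge.

1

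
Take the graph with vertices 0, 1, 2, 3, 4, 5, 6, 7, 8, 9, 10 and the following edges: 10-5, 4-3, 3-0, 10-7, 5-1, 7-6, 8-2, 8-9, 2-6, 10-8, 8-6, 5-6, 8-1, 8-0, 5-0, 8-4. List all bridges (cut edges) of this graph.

8-9

The edges on the cycle 10-5-1-8-10 are not bridges since each lies on that cycle.
But removing 8-9 disconnects 8 from 9 — this is a bridge.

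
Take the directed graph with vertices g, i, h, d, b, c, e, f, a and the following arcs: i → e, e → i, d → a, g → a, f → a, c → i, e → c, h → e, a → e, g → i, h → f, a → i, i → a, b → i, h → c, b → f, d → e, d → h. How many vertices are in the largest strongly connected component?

{a, c, e, i} are all mutually reachable — one SCC of size 4.
{f} is an SCC by itself.
{g} is an SCC by itself.
{h} is an SCC by itself.
{d} is an SCC by itself.
(and 1 more singleton SCC)
The largest has 4 vertices.

4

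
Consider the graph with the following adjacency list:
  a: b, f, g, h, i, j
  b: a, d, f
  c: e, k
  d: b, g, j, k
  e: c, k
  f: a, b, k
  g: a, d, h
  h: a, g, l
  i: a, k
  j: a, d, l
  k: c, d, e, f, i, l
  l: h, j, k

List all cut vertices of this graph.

Removing k increases the component count from 1 to 2, so k is a cut vertex.
By contrast removing l leaves 1 component; it is not a cut vertex. No other vertex is a cut vertex either.

k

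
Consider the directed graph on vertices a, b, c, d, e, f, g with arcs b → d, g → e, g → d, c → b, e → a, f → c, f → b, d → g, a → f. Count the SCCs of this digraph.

{a, b, c, d, e, f, g} are all mutually reachable — one SCC of size 7.
That gives 1 strongly connected component.

1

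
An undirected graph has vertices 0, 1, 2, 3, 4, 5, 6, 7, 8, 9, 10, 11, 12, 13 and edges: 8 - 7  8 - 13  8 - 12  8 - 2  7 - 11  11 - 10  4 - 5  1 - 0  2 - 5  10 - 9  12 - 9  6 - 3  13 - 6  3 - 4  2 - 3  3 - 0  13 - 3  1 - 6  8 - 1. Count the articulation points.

1

Removing 8 increases the component count from 1 to 2, so 8 is a cut vertex.
By contrast removing 13 leaves 1 component; it is not a cut vertex. No other vertex is a cut vertex either.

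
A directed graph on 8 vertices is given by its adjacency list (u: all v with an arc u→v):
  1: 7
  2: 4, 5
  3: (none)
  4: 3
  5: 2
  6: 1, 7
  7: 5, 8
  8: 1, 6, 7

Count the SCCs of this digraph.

{1, 6, 7, 8} are all mutually reachable — one SCC of size 4.
{2, 5} are all mutually reachable — one SCC of size 2.
{3} is an SCC by itself.
{4} is an SCC by itself.
That gives 4 strongly connected components.

4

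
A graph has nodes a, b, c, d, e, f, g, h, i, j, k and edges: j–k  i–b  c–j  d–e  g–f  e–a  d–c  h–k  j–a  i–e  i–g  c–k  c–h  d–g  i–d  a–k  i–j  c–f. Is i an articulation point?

Yes

Deleting i raises the number of components from 1 to 2, so i is a cut vertex.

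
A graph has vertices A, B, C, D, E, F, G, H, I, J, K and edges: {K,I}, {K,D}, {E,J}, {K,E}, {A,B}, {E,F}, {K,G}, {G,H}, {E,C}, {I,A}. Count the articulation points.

5

Removing A increases the component count from 1 to 2, so A is a cut vertex.
Removing E increases the component count from 1 to 4, so E is a cut vertex.
Removing G increases the component count from 1 to 2, so G is a cut vertex.
Likewise I, K are cut vertices.
By contrast removing D leaves 1 component; it is not a cut vertex. No other vertex is a cut vertex either.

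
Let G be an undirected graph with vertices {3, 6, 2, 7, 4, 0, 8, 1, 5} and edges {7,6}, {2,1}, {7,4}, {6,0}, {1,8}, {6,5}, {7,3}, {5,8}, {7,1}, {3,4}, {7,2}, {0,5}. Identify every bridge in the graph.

The edges on the cycle 7-3-4-7 are not bridges since each lies on that cycle.
Every edge lies on some cycle, so there are no bridges.

none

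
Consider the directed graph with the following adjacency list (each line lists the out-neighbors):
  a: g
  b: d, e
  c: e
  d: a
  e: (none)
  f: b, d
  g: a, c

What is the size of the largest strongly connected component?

{a, g} are all mutually reachable — one SCC of size 2.
{f} is an SCC by itself.
{d} is an SCC by itself.
{b} is an SCC by itself.
{c} is an SCC by itself.
(and 1 more singleton SCC)
The largest has 2 vertices.

2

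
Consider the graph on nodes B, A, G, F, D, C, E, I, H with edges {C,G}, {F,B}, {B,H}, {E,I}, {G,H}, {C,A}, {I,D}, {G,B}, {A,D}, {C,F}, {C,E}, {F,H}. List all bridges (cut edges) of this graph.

none

The edges on the cycle F-B-H-F are not bridges since each lies on that cycle.
Every edge lies on some cycle, so there are no bridges.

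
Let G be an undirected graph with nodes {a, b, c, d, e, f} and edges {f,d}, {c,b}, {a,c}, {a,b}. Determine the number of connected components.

3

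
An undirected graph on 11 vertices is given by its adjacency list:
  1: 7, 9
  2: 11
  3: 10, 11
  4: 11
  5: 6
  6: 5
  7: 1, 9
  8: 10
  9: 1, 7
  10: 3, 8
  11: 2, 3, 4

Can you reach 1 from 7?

Yes

From 7 we can reach 1, 7, 9, which includes 1.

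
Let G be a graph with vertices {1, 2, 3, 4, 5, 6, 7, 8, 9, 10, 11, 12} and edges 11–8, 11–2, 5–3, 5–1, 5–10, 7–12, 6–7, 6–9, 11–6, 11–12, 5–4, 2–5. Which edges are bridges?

The edges on the cycle 11-6-7-12-11 are not bridges since each lies on that cycle.
But removing 5–1 disconnects 5 from 1; removing 2–5 disconnects 2 from 5; removing 5–4 disconnects 5 from 4; removing 3–5 disconnects 3 from 5 — these are bridges.
In total 8 edges are bridges.

1-5, 10-5, 11-2, 11-8, 2-5, 3-5, 4-5, 6-9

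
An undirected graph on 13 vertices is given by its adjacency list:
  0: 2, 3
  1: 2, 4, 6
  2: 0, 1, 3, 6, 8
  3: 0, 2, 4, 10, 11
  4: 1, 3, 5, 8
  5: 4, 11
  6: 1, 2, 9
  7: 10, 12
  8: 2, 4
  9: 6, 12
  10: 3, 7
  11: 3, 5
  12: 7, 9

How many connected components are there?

1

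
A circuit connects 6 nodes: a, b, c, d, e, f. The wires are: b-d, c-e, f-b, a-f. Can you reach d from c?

No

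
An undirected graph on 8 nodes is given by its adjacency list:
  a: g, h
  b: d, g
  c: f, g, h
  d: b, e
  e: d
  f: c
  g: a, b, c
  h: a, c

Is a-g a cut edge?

After removing a-g, the path a-h-c-g still connects them, so the edge is not a bridge.

No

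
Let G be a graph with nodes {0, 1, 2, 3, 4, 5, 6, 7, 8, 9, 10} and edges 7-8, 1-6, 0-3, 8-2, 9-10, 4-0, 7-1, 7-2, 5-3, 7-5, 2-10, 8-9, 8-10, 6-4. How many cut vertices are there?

1

Removing 7 increases the component count from 1 to 2, so 7 is a cut vertex.
By contrast removing 3 leaves 1 component; it is not a cut vertex. No other vertex is a cut vertex either.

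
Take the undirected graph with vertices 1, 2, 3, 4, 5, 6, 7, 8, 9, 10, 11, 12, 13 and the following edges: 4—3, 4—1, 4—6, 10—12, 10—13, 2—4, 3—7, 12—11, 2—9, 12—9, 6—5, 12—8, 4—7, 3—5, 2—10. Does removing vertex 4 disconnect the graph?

Yes

Deleting 4 raises the number of components from 1 to 3, so 4 is a cut vertex.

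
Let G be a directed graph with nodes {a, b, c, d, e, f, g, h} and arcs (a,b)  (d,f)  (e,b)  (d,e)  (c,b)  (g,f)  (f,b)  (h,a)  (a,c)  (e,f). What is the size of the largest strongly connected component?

{g} is an SCC by itself.
{e} is an SCC by itself.
{c} is an SCC by itself.
{b} is an SCC by itself.
{h} is an SCC by itself.
(and 3 more singleton SCCs)
The largest has 1 vertex.

1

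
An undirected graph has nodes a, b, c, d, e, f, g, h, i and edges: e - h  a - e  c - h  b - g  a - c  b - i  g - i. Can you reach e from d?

No

The component containing d is {d}, and e is not in it.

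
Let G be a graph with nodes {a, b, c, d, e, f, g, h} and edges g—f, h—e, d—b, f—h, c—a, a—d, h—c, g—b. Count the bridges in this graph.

1

The edges on the cycle g-f-h-c-a-d-b-g are not bridges since each lies on that cycle.
But removing h—e disconnects h from e — this is a bridge.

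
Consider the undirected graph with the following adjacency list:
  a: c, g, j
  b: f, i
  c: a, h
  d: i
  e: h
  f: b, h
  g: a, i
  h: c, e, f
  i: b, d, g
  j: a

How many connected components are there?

Starting from a we can reach a, b, c, d, e, f, g, h, i, j. That is one component of size 10.
Total: 1 component.

1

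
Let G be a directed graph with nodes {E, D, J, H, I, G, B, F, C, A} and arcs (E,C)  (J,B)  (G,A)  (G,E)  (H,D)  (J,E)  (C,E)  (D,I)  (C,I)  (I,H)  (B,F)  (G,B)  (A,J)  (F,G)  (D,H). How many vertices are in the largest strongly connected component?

5

{A, B, F, G, J} are all mutually reachable — one SCC of size 5.
{D, H, I} are all mutually reachable — one SCC of size 3.
{C, E} are all mutually reachable — one SCC of size 2.
The largest has 5 vertices.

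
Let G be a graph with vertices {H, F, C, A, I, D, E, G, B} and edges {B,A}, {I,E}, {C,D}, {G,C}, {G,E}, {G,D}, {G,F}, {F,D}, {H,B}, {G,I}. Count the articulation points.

2

Removing B increases the component count from 2 to 3, so B is a cut vertex.
Removing G increases the component count from 2 to 3, so G is a cut vertex.
By contrast removing I leaves 2 components; it is not a cut vertex. No other vertex is a cut vertex either.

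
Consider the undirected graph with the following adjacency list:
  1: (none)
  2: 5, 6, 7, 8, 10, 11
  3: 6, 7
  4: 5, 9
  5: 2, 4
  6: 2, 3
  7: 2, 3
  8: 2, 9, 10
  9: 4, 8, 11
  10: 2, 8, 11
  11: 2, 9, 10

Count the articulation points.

1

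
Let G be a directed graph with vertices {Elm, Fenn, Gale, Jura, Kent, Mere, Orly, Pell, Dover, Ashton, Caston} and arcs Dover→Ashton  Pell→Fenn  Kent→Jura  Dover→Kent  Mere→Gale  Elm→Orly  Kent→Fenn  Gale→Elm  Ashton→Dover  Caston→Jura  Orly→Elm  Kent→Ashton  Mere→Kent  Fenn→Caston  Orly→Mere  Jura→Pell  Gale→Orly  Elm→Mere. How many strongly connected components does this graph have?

3

{Elm, Gale, Mere, Orly} are all mutually reachable — one SCC of size 4.
{Fenn, Jura, Pell, Caston} are all mutually reachable — one SCC of size 4.
{Kent, Dover, Ashton} are all mutually reachable — one SCC of size 3.
That gives 3 strongly connected components.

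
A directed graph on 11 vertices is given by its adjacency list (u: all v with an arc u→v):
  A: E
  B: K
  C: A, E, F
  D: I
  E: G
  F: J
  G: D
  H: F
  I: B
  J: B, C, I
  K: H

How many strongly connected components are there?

1

{A, B, C, D, E, F, G, H, I, J, K} are all mutually reachable — one SCC of size 11.
That gives 1 strongly connected component.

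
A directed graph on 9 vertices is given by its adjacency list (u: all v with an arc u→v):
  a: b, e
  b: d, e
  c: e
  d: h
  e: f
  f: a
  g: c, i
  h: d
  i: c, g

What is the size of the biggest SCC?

{a, b, e, f} are all mutually reachable — one SCC of size 4.
{g, i} are all mutually reachable — one SCC of size 2.
{d, h} are all mutually reachable — one SCC of size 2.
{c} is an SCC by itself.
The largest has 4 vertices.

4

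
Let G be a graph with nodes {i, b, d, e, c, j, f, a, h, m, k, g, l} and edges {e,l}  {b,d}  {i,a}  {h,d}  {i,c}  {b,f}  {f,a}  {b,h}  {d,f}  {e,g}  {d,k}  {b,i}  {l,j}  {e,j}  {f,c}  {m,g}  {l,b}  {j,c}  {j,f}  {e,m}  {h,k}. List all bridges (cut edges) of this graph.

none

The edges on the cycle e-m-g-e are not bridges since each lies on that cycle.
Every edge lies on some cycle, so there are no bridges.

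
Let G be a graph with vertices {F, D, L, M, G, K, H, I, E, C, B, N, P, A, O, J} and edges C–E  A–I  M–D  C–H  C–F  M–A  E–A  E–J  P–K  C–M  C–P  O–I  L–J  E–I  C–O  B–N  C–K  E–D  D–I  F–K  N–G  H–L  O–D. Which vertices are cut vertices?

C, N

Removing C increases the component count from 2 to 3, so C is a cut vertex.
Removing N increases the component count from 2 to 3, so N is a cut vertex.
By contrast removing J leaves 2 components; it is not a cut vertex. No other vertex is a cut vertex either.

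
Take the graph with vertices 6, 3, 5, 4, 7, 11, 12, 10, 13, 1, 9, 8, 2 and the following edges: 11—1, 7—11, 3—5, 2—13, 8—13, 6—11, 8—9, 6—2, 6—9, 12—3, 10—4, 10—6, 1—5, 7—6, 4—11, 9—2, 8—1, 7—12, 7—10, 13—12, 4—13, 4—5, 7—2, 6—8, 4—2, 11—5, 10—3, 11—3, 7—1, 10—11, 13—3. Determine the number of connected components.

1

Starting from 1 we can reach 1, 2, 3, 4, 5, 6, 7, 8, 9, 10, 11, 12, 13. That is one component of size 13.
Total: 1 component.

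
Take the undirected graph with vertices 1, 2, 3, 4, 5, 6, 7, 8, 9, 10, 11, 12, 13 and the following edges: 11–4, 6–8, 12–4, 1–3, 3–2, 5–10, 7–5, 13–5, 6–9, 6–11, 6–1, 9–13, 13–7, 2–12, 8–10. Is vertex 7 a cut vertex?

No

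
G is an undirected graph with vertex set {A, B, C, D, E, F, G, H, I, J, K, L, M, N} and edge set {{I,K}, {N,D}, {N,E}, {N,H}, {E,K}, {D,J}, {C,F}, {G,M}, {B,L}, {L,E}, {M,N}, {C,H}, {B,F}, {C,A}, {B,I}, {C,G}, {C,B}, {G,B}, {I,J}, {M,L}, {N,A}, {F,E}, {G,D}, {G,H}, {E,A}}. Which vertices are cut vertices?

none

Removing E, for instance, still leaves 1 component. No single vertex removal increases the component count — the graph has no articulation points.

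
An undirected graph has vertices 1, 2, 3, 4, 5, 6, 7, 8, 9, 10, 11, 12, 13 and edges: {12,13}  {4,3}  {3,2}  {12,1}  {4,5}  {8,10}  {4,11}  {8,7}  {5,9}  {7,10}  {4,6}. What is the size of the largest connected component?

Starting from 1 we can reach 1, 12, 13. That is one component of size 3.
Starting from 7 we can reach 7, 8, 10. That is one component of size 3.
Starting from 2 we can reach 2, 3, 4, 5, 6, 9, 11. That is one component of size 7.
The largest has 7 vertices.

7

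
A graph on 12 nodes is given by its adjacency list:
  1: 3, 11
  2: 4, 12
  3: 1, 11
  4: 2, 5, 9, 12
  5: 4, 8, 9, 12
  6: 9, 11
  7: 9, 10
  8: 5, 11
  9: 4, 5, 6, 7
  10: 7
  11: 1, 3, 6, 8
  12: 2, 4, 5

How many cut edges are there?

2

The edges on the cycle 11-3-1-11 are not bridges since each lies on that cycle.
But removing 9-7 disconnects 9 from 7; removing 10-7 disconnects 10 from 7 — these are bridges.
That makes 2 bridges.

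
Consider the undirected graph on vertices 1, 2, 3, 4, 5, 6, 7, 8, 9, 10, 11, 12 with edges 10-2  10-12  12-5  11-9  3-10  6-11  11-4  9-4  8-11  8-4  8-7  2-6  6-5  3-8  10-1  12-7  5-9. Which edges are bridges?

1-10

The edges on the cycle 3-10-2-6-11-8-3 are not bridges since each lies on that cycle.
But removing 10-1 disconnects 10 from 1 — this is a bridge.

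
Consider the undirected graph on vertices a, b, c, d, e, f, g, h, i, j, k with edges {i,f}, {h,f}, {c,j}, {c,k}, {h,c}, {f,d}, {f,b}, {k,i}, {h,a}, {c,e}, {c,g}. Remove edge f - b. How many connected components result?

2

Before removal there is 1 component.
f - b is a bridge — removing it separates f's side from b's side.
After removal: 2 components.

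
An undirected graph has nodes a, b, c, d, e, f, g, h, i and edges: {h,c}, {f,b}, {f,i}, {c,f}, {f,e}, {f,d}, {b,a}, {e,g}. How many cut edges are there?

removing c-f disconnects c from f; removing f-e disconnects f from e; removing i-f disconnects i from f; removing g-e disconnects g from e — these are bridges.
In total 8 edges are bridges.

8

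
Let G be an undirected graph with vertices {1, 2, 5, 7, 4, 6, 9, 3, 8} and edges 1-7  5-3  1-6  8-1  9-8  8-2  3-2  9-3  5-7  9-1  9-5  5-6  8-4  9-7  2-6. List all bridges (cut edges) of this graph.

The edges on the cycle 9-8-1-6-2-3-5-9 are not bridges since each lies on that cycle.
But removing 8-4 disconnects 8 from 4 — this is a bridge.

4-8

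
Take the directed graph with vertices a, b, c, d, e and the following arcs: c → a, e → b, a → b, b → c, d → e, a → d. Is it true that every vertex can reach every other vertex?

From a we can reach every vertex (a, b, c, d, e), and every vertex can reach a (a, b, c, d, e). So the whole graph is one strongly connected component.

Yes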